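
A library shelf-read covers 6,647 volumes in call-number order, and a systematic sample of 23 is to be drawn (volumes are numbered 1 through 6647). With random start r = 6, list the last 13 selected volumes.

k = N/n = 6647/23 = 289
11th selection = 6 + 10×289 = 2896
12th: 2896 + 289 = 3185
13th: 3185 + 289 = 3474
14th: 3474 + 289 = 3763
15th: 3763 + 289 = 4052
16th: 4052 + 289 = 4341
17th: 4341 + 289 = 4630
18th: 4630 + 289 = 4919
19th: 4919 + 289 = 5208
20th: 5208 + 289 = 5497
21st: 5497 + 289 = 5786
22nd: 5786 + 289 = 6075
23rd: 6075 + 289 = 6364

2896, 3185, 3474, 3763, 4052, 4341, 4630, 4919, 5208, 5497, 5786, 6075, 6364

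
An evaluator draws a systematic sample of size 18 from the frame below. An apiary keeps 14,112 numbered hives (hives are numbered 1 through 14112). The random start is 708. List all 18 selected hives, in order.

708, 1492, 2276, 3060, 3844, 4628, 5412, 6196, 6980, 7764, 8548, 9332, 10116, 10900, 11684, 12468, 13252, 14036

k = N/n = 14112/18 = 784
hive 1: 708
hive 2: 708 + 784 = 1492
hive 3: 1492 + 784 = 2276
hive 4: 2276 + 784 = 3060
hive 5: 3060 + 784 = 3844
hive 6: 3844 + 784 = 4628
hive 7: 4628 + 784 = 5412
hive 8: 5412 + 784 = 6196
hive 9: 6196 + 784 = 6980
hive 10: 6980 + 784 = 7764
hive 11: 7764 + 784 = 8548
hive 12: 8548 + 784 = 9332
hive 13: 9332 + 784 = 10116
hive 14: 10116 + 784 = 10900
hive 15: 10900 + 784 = 11684
hive 16: 11684 + 784 = 12468
hive 17: 12468 + 784 = 13252
hive 18: 13252 + 784 = 14036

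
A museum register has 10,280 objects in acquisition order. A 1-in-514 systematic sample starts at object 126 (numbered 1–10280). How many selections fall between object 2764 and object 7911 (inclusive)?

k = 514
First selection ≥ 2764: 126 + ⌈(2764−126)/514⌉·514 = 126 + 6×514 = 3210
Last selection ≤ 7911: 126 + ⌊(7911−126)/514⌋·514 = 126 + 15×514 = 7836
Count = 15 − 6 + 1 = 10

10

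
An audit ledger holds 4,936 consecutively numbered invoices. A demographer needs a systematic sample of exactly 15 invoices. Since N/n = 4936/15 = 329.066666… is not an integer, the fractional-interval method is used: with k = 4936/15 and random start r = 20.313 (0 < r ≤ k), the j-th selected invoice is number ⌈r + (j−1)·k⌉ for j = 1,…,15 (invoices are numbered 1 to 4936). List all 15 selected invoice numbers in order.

j=1: r + 0k = 20.313 → ⌈·⌉ = 21
j=2: r + 1k = 349.379666… → ⌈·⌉ = 350
j=3: r + 2k = 678.446333… → ⌈·⌉ = 679
j=4: r + 3k = 1007.513 → ⌈·⌉ = 1008
j=5: r + 4k = 1336.579666… → ⌈·⌉ = 1337
j=6: r + 5k = 1665.646333… → ⌈·⌉ = 1666
j=7: r + 6k = 1994.713 → ⌈·⌉ = 1995
j=8: r + 7k = 2323.779666… → ⌈·⌉ = 2324
j=9: r + 8k = 2652.846333… → ⌈·⌉ = 2653
j=10: r + 9k = 2981.913 → ⌈·⌉ = 2982
j=11: r + 10k = 3310.979666… → ⌈·⌉ = 3311
j=12: r + 11k = 3640.046333… → ⌈·⌉ = 3641
j=13: r + 12k = 3969.113 → ⌈·⌉ = 3970
j=14: r + 13k = 4298.179666… → ⌈·⌉ = 4299
j=15: r + 14k = 4627.246333… → ⌈·⌉ = 4628

21, 350, 679, 1008, 1337, 1666, 1995, 2324, 2653, 2982, 3311, 3641, 3970, 4299, 4628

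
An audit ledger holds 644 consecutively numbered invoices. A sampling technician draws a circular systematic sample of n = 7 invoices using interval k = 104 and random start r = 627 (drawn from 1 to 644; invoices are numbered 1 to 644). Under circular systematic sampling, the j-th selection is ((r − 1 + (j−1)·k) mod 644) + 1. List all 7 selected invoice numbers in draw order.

627, 87, 191, 295, 399, 503, 607

Selection 1: 627
Selection 2: 627 + 104 = 731 → 731 − 644 = 87
Selection 3: 87 + 104 = 191
Selection 4: 191 + 104 = 295
Selection 5: 295 + 104 = 399
Selection 6: 399 + 104 = 503
Selection 7: 503 + 104 = 607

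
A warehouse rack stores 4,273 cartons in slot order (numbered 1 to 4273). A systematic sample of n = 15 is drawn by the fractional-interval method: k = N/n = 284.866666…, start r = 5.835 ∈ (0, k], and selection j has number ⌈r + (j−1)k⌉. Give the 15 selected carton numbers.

6, 291, 576, 861, 1146, 1431, 1716, 2000, 2285, 2570, 2855, 3140, 3425, 3710, 3994

j=1: r + 0k = 5.835 → ⌈·⌉ = 6
j=2: r + 1k = 290.701666… → ⌈·⌉ = 291
j=3: r + 2k = 575.568333… → ⌈·⌉ = 576
j=4: r + 3k = 860.435 → ⌈·⌉ = 861
j=5: r + 4k = 1145.301666… → ⌈·⌉ = 1146
j=6: r + 5k = 1430.168333… → ⌈·⌉ = 1431
j=7: r + 6k = 1715.035 → ⌈·⌉ = 1716
j=8: r + 7k = 1999.901666… → ⌈·⌉ = 2000
j=9: r + 8k = 2284.768333… → ⌈·⌉ = 2285
j=10: r + 9k = 2569.635 → ⌈·⌉ = 2570
j=11: r + 10k = 2854.501666… → ⌈·⌉ = 2855
j=12: r + 11k = 3139.368333… → ⌈·⌉ = 3140
j=13: r + 12k = 3424.235 → ⌈·⌉ = 3425
j=14: r + 13k = 3709.101666… → ⌈·⌉ = 3710
j=15: r + 14k = 3993.968333… → ⌈·⌉ = 3994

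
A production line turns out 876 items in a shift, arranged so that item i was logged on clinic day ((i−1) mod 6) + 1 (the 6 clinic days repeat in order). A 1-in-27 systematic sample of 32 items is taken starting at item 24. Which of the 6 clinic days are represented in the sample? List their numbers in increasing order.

Consecutive selections differ by k = 27, so their clinic day numbers differ by 27 mod 6 = 3.
gcd(27, 6) = 3, so the sample visits 6/3 = 2 distinct residues mod 6.
Start 24 is clinic day 6; the clinic days hit are 3, 6.

3, 6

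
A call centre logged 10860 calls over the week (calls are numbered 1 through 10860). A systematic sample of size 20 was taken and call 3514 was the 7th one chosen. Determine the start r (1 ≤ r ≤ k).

k = 10860/20 = 543
r = 3514 − (7−1)×543 = 3514 − 3258 = 256

256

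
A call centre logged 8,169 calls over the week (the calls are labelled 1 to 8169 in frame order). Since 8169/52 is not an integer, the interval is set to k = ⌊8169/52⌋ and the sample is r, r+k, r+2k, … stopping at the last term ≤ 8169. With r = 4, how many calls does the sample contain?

53

k = ⌊8169/52⌋ = 157
Achieved size = ⌊(8169 − 4)/157⌋ + 1 = ⌊8165/157⌋ + 1 = 52 + 1 = 53
(last selection: 4 + 52×157 = 8168 ≤ 8169; next would be 8325 > 8169)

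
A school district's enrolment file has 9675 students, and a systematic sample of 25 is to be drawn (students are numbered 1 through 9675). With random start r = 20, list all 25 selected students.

k = N/n = 9675/25 = 387
student 1: 20
student 2: 20 + 387 = 407
student 3: 407 + 387 = 794
student 4: 794 + 387 = 1181
student 5: 1181 + 387 = 1568
student 6: 1568 + 387 = 1955
student 7: 1955 + 387 = 2342
student 8: 2342 + 387 = 2729
student 9: 2729 + 387 = 3116
student 10: 3116 + 387 = 3503
student 11: 3503 + 387 = 3890
student 12: 3890 + 387 = 4277
student 13: 4277 + 387 = 4664
student 14: 4664 + 387 = 5051
student 15: 5051 + 387 = 5438
student 16: 5438 + 387 = 5825
student 17: 5825 + 387 = 6212
student 18: 6212 + 387 = 6599
student 19: 6599 + 387 = 6986
student 20: 6986 + 387 = 7373
student 21: 7373 + 387 = 7760
student 22: 7760 + 387 = 8147
student 23: 8147 + 387 = 8534
student 24: 8534 + 387 = 8921
student 25: 8921 + 387 = 9308

20, 407, 794, 1181, 1568, 1955, 2342, 2729, 3116, 3503, 3890, 4277, 4664, 5051, 5438, 5825, 6212, 6599, 6986, 7373, 7760, 8147, 8534, 8921, 9308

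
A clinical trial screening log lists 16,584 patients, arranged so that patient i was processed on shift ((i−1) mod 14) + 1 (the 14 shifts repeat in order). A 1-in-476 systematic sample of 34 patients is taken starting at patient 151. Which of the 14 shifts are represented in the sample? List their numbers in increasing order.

Consecutive selections differ by k = 476, so their shift numbers differ by 476 mod 14 = 0.
gcd(476, 14) = 14, so the sample visits 14/14 = 1 distinct residues mod 14.
Start 151 is shift 11; the shifts hit are 11.

11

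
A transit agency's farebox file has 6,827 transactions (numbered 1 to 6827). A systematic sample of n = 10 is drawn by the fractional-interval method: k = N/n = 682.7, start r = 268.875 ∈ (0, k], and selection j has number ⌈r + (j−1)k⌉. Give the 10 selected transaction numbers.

j=1: r + 0k = 268.875 → ⌈·⌉ = 269
j=2: r + 1k = 951.575 → ⌈·⌉ = 952
j=3: r + 2k = 1634.275 → ⌈·⌉ = 1635
j=4: r + 3k = 2316.975 → ⌈·⌉ = 2317
j=5: r + 4k = 2999.675 → ⌈·⌉ = 3000
j=6: r + 5k = 3682.375 → ⌈·⌉ = 3683
j=7: r + 6k = 4365.075 → ⌈·⌉ = 4366
j=8: r + 7k = 5047.775 → ⌈·⌉ = 5048
j=9: r + 8k = 5730.475 → ⌈·⌉ = 5731
j=10: r + 9k = 6413.175 → ⌈·⌉ = 6414

269, 952, 1635, 2317, 3000, 3683, 4366, 5048, 5731, 6414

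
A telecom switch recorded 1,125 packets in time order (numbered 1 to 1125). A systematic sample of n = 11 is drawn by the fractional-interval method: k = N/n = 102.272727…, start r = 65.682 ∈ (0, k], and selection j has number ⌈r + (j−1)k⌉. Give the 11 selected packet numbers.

j=1: r + 0k = 65.682 → ⌈·⌉ = 66
j=2: r + 1k = 167.954727… → ⌈·⌉ = 168
j=3: r + 2k = 270.227454… → ⌈·⌉ = 271
j=4: r + 3k = 372.500181… → ⌈·⌉ = 373
j=5: r + 4k = 474.772909… → ⌈·⌉ = 475
j=6: r + 5k = 577.045636… → ⌈·⌉ = 578
j=7: r + 6k = 679.318363… → ⌈·⌉ = 680
j=8: r + 7k = 781.591090… → ⌈·⌉ = 782
j=9: r + 8k = 883.863818… → ⌈·⌉ = 884
j=10: r + 9k = 986.136545… → ⌈·⌉ = 987
j=11: r + 10k = 1088.409272… → ⌈·⌉ = 1089

66, 168, 271, 373, 475, 578, 680, 782, 884, 987, 1089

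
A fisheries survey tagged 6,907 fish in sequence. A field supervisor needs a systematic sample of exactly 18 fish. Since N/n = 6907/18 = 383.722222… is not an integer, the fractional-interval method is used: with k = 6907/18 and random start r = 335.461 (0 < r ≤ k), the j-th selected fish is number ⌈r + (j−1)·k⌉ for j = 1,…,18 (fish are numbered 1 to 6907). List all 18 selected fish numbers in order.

336, 720, 1103, 1487, 1871, 2255, 2638, 3022, 3406, 3789, 4173, 4557, 4941, 5324, 5708, 6092, 6476, 6859

j=1: r + 0k = 335.461 → ⌈·⌉ = 336
j=2: r + 1k = 719.183222… → ⌈·⌉ = 720
j=3: r + 2k = 1102.905444… → ⌈·⌉ = 1103
j=4: r + 3k = 1486.627666… → ⌈·⌉ = 1487
j=5: r + 4k = 1870.349888… → ⌈·⌉ = 1871
j=6: r + 5k = 2254.072111… → ⌈·⌉ = 2255
j=7: r + 6k = 2637.794333… → ⌈·⌉ = 2638
j=8: r + 7k = 3021.516555… → ⌈·⌉ = 3022
j=9: r + 8k = 3405.238777… → ⌈·⌉ = 3406
j=10: r + 9k = 3788.961 → ⌈·⌉ = 3789
j=11: r + 10k = 4172.683222… → ⌈·⌉ = 4173
j=12: r + 11k = 4556.405444… → ⌈·⌉ = 4557
j=13: r + 12k = 4940.127666… → ⌈·⌉ = 4941
j=14: r + 13k = 5323.849888… → ⌈·⌉ = 5324
j=15: r + 14k = 5707.572111… → ⌈·⌉ = 5708
j=16: r + 15k = 6091.294333… → ⌈·⌉ = 6092
j=17: r + 16k = 6475.016555… → ⌈·⌉ = 6476
j=18: r + 17k = 6858.738777… → ⌈·⌉ = 6859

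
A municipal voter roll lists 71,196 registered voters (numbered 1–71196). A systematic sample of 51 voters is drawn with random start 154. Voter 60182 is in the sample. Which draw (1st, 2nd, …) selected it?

k = 71196/51 = 1396
position = (60182 − 154)/1396 + 1 = 60028/1396 + 1 = 43 + 1 = 44

44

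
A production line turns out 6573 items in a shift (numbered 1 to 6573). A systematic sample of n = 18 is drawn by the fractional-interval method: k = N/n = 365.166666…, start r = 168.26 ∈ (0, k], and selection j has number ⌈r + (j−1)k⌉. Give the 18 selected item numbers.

j=1: r + 0k = 168.26 → ⌈·⌉ = 169
j=2: r + 1k = 533.426666… → ⌈·⌉ = 534
j=3: r + 2k = 898.593333… → ⌈·⌉ = 899
j=4: r + 3k = 1263.76 → ⌈·⌉ = 1264
j=5: r + 4k = 1628.926666… → ⌈·⌉ = 1629
j=6: r + 5k = 1994.093333… → ⌈·⌉ = 1995
j=7: r + 6k = 2359.26 → ⌈·⌉ = 2360
j=8: r + 7k = 2724.426666… → ⌈·⌉ = 2725
j=9: r + 8k = 3089.593333… → ⌈·⌉ = 3090
j=10: r + 9k = 3454.76 → ⌈·⌉ = 3455
j=11: r + 10k = 3819.926666… → ⌈·⌉ = 3820
j=12: r + 11k = 4185.093333… → ⌈·⌉ = 4186
j=13: r + 12k = 4550.26 → ⌈·⌉ = 4551
j=14: r + 13k = 4915.426666… → ⌈·⌉ = 4916
j=15: r + 14k = 5280.593333… → ⌈·⌉ = 5281
j=16: r + 15k = 5645.76 → ⌈·⌉ = 5646
j=17: r + 16k = 6010.926666… → ⌈·⌉ = 6011
j=18: r + 17k = 6376.093333… → ⌈·⌉ = 6377

169, 534, 899, 1264, 1629, 1995, 2360, 2725, 3090, 3455, 3820, 4186, 4551, 4916, 5281, 5646, 6011, 6377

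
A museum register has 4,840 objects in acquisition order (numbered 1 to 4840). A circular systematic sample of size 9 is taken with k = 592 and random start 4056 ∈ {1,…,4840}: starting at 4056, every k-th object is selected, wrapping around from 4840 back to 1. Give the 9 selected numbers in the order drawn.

4056, 4648, 400, 992, 1584, 2176, 2768, 3360, 3952

Selection 1: 4056
Selection 2: 4056 + 592 = 4648
Selection 3: 4648 + 592 = 5240 → 5240 − 4840 = 400
Selection 4: 400 + 592 = 992
Selection 5: 992 + 592 = 1584
Selection 6: 1584 + 592 = 2176
Selection 7: 2176 + 592 = 2768
Selection 8: 2768 + 592 = 3360
Selection 9: 3360 + 592 = 3952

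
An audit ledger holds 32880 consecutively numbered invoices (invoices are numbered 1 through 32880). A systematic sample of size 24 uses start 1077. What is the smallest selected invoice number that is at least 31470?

k = 32880/24 = 1370
Steps past start: ⌈(31470 − 1077)/1370⌉ = ⌈30393/1370⌉ = 23
Selected invoice: 1077 + 23×1370 = 32587

32587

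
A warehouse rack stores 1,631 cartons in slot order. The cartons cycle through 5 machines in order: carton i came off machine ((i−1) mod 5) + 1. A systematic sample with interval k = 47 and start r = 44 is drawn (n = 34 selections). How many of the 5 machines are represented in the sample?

5

Consecutive selections differ by k = 47, so their machine numbers differ by 47 mod 5 = 2.
gcd(47, 5) = 1, so the sample visits 5/1 = 5 distinct residues mod 5.
Start 44 is machine 4; the machines hit are 1, 2, 3, 4, 5.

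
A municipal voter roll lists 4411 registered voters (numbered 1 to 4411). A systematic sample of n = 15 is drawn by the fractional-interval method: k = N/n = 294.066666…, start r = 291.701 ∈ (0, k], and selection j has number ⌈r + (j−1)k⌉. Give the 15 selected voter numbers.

292, 586, 880, 1174, 1468, 1763, 2057, 2351, 2645, 2939, 3233, 3527, 3821, 4115, 4409

j=1: r + 0k = 291.701 → ⌈·⌉ = 292
j=2: r + 1k = 585.767666… → ⌈·⌉ = 586
j=3: r + 2k = 879.834333… → ⌈·⌉ = 880
j=4: r + 3k = 1173.901 → ⌈·⌉ = 1174
j=5: r + 4k = 1467.967666… → ⌈·⌉ = 1468
j=6: r + 5k = 1762.034333… → ⌈·⌉ = 1763
j=7: r + 6k = 2056.101 → ⌈·⌉ = 2057
j=8: r + 7k = 2350.167666… → ⌈·⌉ = 2351
j=9: r + 8k = 2644.234333… → ⌈·⌉ = 2645
j=10: r + 9k = 2938.301 → ⌈·⌉ = 2939
j=11: r + 10k = 3232.367666… → ⌈·⌉ = 3233
j=12: r + 11k = 3526.434333… → ⌈·⌉ = 3527
j=13: r + 12k = 3820.501 → ⌈·⌉ = 3821
j=14: r + 13k = 4114.567666… → ⌈·⌉ = 4115
j=15: r + 14k = 4408.634333… → ⌈·⌉ = 4409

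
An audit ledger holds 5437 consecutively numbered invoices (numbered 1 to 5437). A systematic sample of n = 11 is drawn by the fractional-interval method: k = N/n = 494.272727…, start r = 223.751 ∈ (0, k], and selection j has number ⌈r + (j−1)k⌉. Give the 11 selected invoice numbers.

224, 719, 1213, 1707, 2201, 2696, 3190, 3684, 4178, 4673, 5167

j=1: r + 0k = 223.751 → ⌈·⌉ = 224
j=2: r + 1k = 718.023727… → ⌈·⌉ = 719
j=3: r + 2k = 1212.296454… → ⌈·⌉ = 1213
j=4: r + 3k = 1706.569181… → ⌈·⌉ = 1707
j=5: r + 4k = 2200.841909… → ⌈·⌉ = 2201
j=6: r + 5k = 2695.114636… → ⌈·⌉ = 2696
j=7: r + 6k = 3189.387363… → ⌈·⌉ = 3190
j=8: r + 7k = 3683.660090… → ⌈·⌉ = 3684
j=9: r + 8k = 4177.932818… → ⌈·⌉ = 4178
j=10: r + 9k = 4672.205545… → ⌈·⌉ = 4673
j=11: r + 10k = 5166.478272… → ⌈·⌉ = 5167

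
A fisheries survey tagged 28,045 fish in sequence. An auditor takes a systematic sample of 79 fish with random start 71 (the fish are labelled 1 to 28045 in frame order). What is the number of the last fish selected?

27761

k = 28045/79 = 355
79th selection = r + (79−1)·k = 71 + 78×355 = 71 + 27690 = 27761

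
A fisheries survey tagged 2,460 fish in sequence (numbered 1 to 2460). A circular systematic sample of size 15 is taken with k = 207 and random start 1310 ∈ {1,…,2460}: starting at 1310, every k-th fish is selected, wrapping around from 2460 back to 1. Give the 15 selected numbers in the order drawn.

Selection 1: 1310
Selection 2: 1310 + 207 = 1517
Selection 3: 1517 + 207 = 1724
Selection 4: 1724 + 207 = 1931
Selection 5: 1931 + 207 = 2138
Selection 6: 2138 + 207 = 2345
Selection 7: 2345 + 207 = 2552 → 2552 − 2460 = 92
Selection 8: 92 + 207 = 299
Selection 9: 299 + 207 = 506
Selection 10: 506 + 207 = 713
Selection 11: 713 + 207 = 920
Selection 12: 920 + 207 = 1127
Selection 13: 1127 + 207 = 1334
Selection 14: 1334 + 207 = 1541
Selection 15: 1541 + 207 = 1748

1310, 1517, 1724, 1931, 2138, 2345, 92, 299, 506, 713, 920, 1127, 1334, 1541, 1748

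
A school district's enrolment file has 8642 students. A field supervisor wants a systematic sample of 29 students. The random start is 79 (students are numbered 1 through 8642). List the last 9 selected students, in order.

k = N/n = 8642/29 = 298
21st selection = 79 + 20×298 = 6039
22nd: 6039 + 298 = 6337
23rd: 6337 + 298 = 6635
24th: 6635 + 298 = 6933
25th: 6933 + 298 = 7231
26th: 7231 + 298 = 7529
27th: 7529 + 298 = 7827
28th: 7827 + 298 = 8125
29th: 8125 + 298 = 8423

6039, 6337, 6635, 6933, 7231, 7529, 7827, 8125, 8423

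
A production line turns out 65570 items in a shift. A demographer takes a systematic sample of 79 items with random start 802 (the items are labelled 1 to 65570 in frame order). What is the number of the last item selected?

65542

k = 65570/79 = 830
79th selection = r + (79−1)·k = 802 + 78×830 = 802 + 64740 = 65542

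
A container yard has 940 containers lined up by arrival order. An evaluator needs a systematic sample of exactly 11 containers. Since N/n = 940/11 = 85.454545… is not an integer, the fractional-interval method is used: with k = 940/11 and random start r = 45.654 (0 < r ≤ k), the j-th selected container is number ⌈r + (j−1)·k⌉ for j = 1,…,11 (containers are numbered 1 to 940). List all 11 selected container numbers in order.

46, 132, 217, 303, 388, 473, 559, 644, 730, 815, 901

j=1: r + 0k = 45.654 → ⌈·⌉ = 46
j=2: r + 1k = 131.108545… → ⌈·⌉ = 132
j=3: r + 2k = 216.563090… → ⌈·⌉ = 217
j=4: r + 3k = 302.017636… → ⌈·⌉ = 303
j=5: r + 4k = 387.472181… → ⌈·⌉ = 388
j=6: r + 5k = 472.926727… → ⌈·⌉ = 473
j=7: r + 6k = 558.381272… → ⌈·⌉ = 559
j=8: r + 7k = 643.835818… → ⌈·⌉ = 644
j=9: r + 8k = 729.290363… → ⌈·⌉ = 730
j=10: r + 9k = 814.744909… → ⌈·⌉ = 815
j=11: r + 10k = 900.199454… → ⌈·⌉ = 901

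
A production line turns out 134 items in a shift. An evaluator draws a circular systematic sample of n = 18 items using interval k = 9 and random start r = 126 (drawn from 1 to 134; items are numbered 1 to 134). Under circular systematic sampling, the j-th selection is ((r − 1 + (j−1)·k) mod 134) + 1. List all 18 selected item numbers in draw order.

Selection 1: 126
Selection 2: 126 + 9 = 135 → 135 − 134 = 1
Selection 3: 1 + 9 = 10
Selection 4: 10 + 9 = 19
Selection 5: 19 + 9 = 28
Selection 6: 28 + 9 = 37
Selection 7: 37 + 9 = 46
Selection 8: 46 + 9 = 55
Selection 9: 55 + 9 = 64
Selection 10: 64 + 9 = 73
Selection 11: 73 + 9 = 82
Selection 12: 82 + 9 = 91
Selection 13: 91 + 9 = 100
Selection 14: 100 + 9 = 109
Selection 15: 109 + 9 = 118
Selection 16: 118 + 9 = 127
Selection 17: 127 + 9 = 136 → 136 − 134 = 2
Selection 18: 2 + 9 = 11

126, 1, 10, 19, 28, 37, 46, 55, 64, 73, 82, 91, 100, 109, 118, 127, 2, 11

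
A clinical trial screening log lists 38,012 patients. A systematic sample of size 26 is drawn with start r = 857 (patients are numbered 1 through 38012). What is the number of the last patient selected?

37407

k = 38012/26 = 1462
26th selection = r + (26−1)·k = 857 + 25×1462 = 857 + 36550 = 37407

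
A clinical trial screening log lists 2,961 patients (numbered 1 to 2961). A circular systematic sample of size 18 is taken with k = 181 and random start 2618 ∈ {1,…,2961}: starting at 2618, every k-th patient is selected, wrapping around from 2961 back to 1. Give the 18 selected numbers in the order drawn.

Selection 1: 2618
Selection 2: 2618 + 181 = 2799
Selection 3: 2799 + 181 = 2980 → 2980 − 2961 = 19
Selection 4: 19 + 181 = 200
Selection 5: 200 + 181 = 381
Selection 6: 381 + 181 = 562
Selection 7: 562 + 181 = 743
Selection 8: 743 + 181 = 924
Selection 9: 924 + 181 = 1105
Selection 10: 1105 + 181 = 1286
Selection 11: 1286 + 181 = 1467
Selection 12: 1467 + 181 = 1648
Selection 13: 1648 + 181 = 1829
Selection 14: 1829 + 181 = 2010
Selection 15: 2010 + 181 = 2191
Selection 16: 2191 + 181 = 2372
Selection 17: 2372 + 181 = 2553
Selection 18: 2553 + 181 = 2734

2618, 2799, 19, 200, 381, 562, 743, 924, 1105, 1286, 1467, 1648, 1829, 2010, 2191, 2372, 2553, 2734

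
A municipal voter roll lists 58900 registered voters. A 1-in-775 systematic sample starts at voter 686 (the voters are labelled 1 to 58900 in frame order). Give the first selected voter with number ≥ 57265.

58036

k = 775
Steps past start: ⌈(57265 − 686)/775⌉ = ⌈56579/775⌉ = 74
Selected voter: 686 + 74×775 = 58036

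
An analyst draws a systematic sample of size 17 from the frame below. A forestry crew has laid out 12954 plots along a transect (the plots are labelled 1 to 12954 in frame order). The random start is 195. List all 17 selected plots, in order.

k = N/n = 12954/17 = 762
plot 1: 195
plot 2: 195 + 762 = 957
plot 3: 957 + 762 = 1719
plot 4: 1719 + 762 = 2481
plot 5: 2481 + 762 = 3243
plot 6: 3243 + 762 = 4005
plot 7: 4005 + 762 = 4767
plot 8: 4767 + 762 = 5529
plot 9: 5529 + 762 = 6291
plot 10: 6291 + 762 = 7053
plot 11: 7053 + 762 = 7815
plot 12: 7815 + 762 = 8577
plot 13: 8577 + 762 = 9339
plot 14: 9339 + 762 = 10101
plot 15: 10101 + 762 = 10863
plot 16: 10863 + 762 = 11625
plot 17: 11625 + 762 = 12387

195, 957, 1719, 2481, 3243, 4005, 4767, 5529, 6291, 7053, 7815, 8577, 9339, 10101, 10863, 11625, 12387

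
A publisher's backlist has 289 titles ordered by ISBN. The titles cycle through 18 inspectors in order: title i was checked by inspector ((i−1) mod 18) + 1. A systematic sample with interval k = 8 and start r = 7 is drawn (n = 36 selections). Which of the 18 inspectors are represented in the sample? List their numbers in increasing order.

Consecutive selections differ by k = 8, so their inspector numbers differ by 8 mod 18 = 8.
gcd(8, 18) = 2, so the sample visits 18/2 = 9 distinct residues mod 18.
Start 7 is inspector 7; the inspectors hit are 1, 3, 5, 7, 9, 11, 13, 15, 17.

1, 3, 5, 7, 9, 11, 13, 15, 17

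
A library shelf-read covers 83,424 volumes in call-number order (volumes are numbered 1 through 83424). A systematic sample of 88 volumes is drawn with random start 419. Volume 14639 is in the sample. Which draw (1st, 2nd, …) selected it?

16

k = 83424/88 = 948
position = (14639 − 419)/948 + 1 = 14220/948 + 1 = 15 + 1 = 16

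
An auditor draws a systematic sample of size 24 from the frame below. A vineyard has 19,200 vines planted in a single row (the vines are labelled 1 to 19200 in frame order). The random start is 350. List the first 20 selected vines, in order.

350, 1150, 1950, 2750, 3550, 4350, 5150, 5950, 6750, 7550, 8350, 9150, 9950, 10750, 11550, 12350, 13150, 13950, 14750, 15550

k = N/n = 19200/24 = 800
vine 1: 350
vine 2: 350 + 800 = 1150
vine 3: 1150 + 800 = 1950
vine 4: 1950 + 800 = 2750
vine 5: 2750 + 800 = 3550
vine 6: 3550 + 800 = 4350
vine 7: 4350 + 800 = 5150
vine 8: 5150 + 800 = 5950
vine 9: 5950 + 800 = 6750
vine 10: 6750 + 800 = 7550
vine 11: 7550 + 800 = 8350
vine 12: 8350 + 800 = 9150
vine 13: 9150 + 800 = 9950
vine 14: 9950 + 800 = 10750
vine 15: 10750 + 800 = 11550
vine 16: 11550 + 800 = 12350
vine 17: 12350 + 800 = 13150
vine 18: 13150 + 800 = 13950
vine 19: 13950 + 800 = 14750
vine 20: 14750 + 800 = 15550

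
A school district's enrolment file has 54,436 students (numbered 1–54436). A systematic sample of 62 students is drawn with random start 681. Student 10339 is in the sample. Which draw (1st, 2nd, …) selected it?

k = 54436/62 = 878
position = (10339 − 681)/878 + 1 = 9658/878 + 1 = 11 + 1 = 12

12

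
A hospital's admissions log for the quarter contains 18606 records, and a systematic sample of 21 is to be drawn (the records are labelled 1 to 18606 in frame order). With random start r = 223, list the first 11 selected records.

k = N/n = 18606/21 = 886
record 1: 223
record 2: 223 + 886 = 1109
record 3: 1109 + 886 = 1995
record 4: 1995 + 886 = 2881
record 5: 2881 + 886 = 3767
record 6: 3767 + 886 = 4653
record 7: 4653 + 886 = 5539
record 8: 5539 + 886 = 6425
record 9: 6425 + 886 = 7311
record 10: 7311 + 886 = 8197
record 11: 8197 + 886 = 9083

223, 1109, 1995, 2881, 3767, 4653, 5539, 6425, 7311, 8197, 9083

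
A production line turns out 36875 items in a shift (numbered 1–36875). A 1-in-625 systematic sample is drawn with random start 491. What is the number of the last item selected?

36741

k = 625
59th selection = r + (59−1)·k = 491 + 58×625 = 491 + 36250 = 36741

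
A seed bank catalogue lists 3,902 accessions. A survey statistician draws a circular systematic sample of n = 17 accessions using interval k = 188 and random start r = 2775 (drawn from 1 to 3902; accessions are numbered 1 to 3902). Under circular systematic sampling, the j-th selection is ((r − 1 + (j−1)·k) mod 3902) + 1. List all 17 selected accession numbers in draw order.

Selection 1: 2775
Selection 2: 2775 + 188 = 2963
Selection 3: 2963 + 188 = 3151
Selection 4: 3151 + 188 = 3339
Selection 5: 3339 + 188 = 3527
Selection 6: 3527 + 188 = 3715
Selection 7: 3715 + 188 = 3903 → 3903 − 3902 = 1
Selection 8: 1 + 188 = 189
Selection 9: 189 + 188 = 377
Selection 10: 377 + 188 = 565
Selection 11: 565 + 188 = 753
Selection 12: 753 + 188 = 941
Selection 13: 941 + 188 = 1129
Selection 14: 1129 + 188 = 1317
Selection 15: 1317 + 188 = 1505
Selection 16: 1505 + 188 = 1693
Selection 17: 1693 + 188 = 1881

2775, 2963, 3151, 3339, 3527, 3715, 1, 189, 377, 565, 753, 941, 1129, 1317, 1505, 1693, 1881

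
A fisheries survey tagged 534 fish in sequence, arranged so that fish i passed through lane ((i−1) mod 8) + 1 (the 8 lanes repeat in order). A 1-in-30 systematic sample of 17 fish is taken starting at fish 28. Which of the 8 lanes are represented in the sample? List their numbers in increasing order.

2, 4, 6, 8

Consecutive selections differ by k = 30, so their lane numbers differ by 30 mod 8 = 6.
gcd(30, 8) = 2, so the sample visits 8/2 = 4 distinct residues mod 8.
Start 28 is lane 4; the lanes hit are 2, 4, 6, 8.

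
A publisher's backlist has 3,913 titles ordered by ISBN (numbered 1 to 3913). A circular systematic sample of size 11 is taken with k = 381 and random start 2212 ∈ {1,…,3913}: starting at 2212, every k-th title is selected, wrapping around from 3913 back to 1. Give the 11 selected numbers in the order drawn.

Selection 1: 2212
Selection 2: 2212 + 381 = 2593
Selection 3: 2593 + 381 = 2974
Selection 4: 2974 + 381 = 3355
Selection 5: 3355 + 381 = 3736
Selection 6: 3736 + 381 = 4117 → 4117 − 3913 = 204
Selection 7: 204 + 381 = 585
Selection 8: 585 + 381 = 966
Selection 9: 966 + 381 = 1347
Selection 10: 1347 + 381 = 1728
Selection 11: 1728 + 381 = 2109

2212, 2593, 2974, 3355, 3736, 204, 585, 966, 1347, 1728, 2109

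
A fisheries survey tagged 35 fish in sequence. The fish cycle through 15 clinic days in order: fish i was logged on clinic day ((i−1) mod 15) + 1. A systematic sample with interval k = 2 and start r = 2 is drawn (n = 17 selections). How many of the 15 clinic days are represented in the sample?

15

Consecutive selections differ by k = 2, so their clinic day numbers differ by 2 mod 15 = 2.
gcd(2, 15) = 1, so the sample visits 15/1 = 15 distinct residues mod 15.
Start 2 is clinic day 2; the clinic days hit are 1, 2, 3, 4, 5, 6, 7, 8, 9, 10, 11, 12, 13, 14, 15.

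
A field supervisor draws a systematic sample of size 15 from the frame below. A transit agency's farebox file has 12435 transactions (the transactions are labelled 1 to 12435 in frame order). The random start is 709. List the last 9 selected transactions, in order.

k = N/n = 12435/15 = 829
7th selection = 709 + 6×829 = 5683
8th: 5683 + 829 = 6512
9th: 6512 + 829 = 7341
10th: 7341 + 829 = 8170
11th: 8170 + 829 = 8999
12th: 8999 + 829 = 9828
13th: 9828 + 829 = 10657
14th: 10657 + 829 = 11486
15th: 11486 + 829 = 12315

5683, 6512, 7341, 8170, 8999, 9828, 10657, 11486, 12315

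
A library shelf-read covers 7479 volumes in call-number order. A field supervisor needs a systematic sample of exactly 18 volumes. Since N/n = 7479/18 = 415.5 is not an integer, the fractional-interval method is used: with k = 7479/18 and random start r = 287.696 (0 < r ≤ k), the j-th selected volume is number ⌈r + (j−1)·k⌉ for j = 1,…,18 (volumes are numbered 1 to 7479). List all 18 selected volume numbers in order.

288, 704, 1119, 1535, 1950, 2366, 2781, 3197, 3612, 4028, 4443, 4859, 5274, 5690, 6105, 6521, 6936, 7352

j=1: r + 0k = 287.696 → ⌈·⌉ = 288
j=2: r + 1k = 703.196 → ⌈·⌉ = 704
j=3: r + 2k = 1118.696 → ⌈·⌉ = 1119
j=4: r + 3k = 1534.196 → ⌈·⌉ = 1535
j=5: r + 4k = 1949.696 → ⌈·⌉ = 1950
j=6: r + 5k = 2365.196 → ⌈·⌉ = 2366
j=7: r + 6k = 2780.696 → ⌈·⌉ = 2781
j=8: r + 7k = 3196.196 → ⌈·⌉ = 3197
j=9: r + 8k = 3611.696 → ⌈·⌉ = 3612
j=10: r + 9k = 4027.196 → ⌈·⌉ = 4028
j=11: r + 10k = 4442.696 → ⌈·⌉ = 4443
j=12: r + 11k = 4858.196 → ⌈·⌉ = 4859
j=13: r + 12k = 5273.696 → ⌈·⌉ = 5274
j=14: r + 13k = 5689.196 → ⌈·⌉ = 5690
j=15: r + 14k = 6104.696 → ⌈·⌉ = 6105
j=16: r + 15k = 6520.196 → ⌈·⌉ = 6521
j=17: r + 16k = 6935.696 → ⌈·⌉ = 6936
j=18: r + 17k = 7351.196 → ⌈·⌉ = 7352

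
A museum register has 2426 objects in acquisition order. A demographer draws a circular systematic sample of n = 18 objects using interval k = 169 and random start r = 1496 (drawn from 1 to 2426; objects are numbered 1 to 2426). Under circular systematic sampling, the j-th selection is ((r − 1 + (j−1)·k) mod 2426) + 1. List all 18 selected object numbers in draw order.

Selection 1: 1496
Selection 2: 1496 + 169 = 1665
Selection 3: 1665 + 169 = 1834
Selection 4: 1834 + 169 = 2003
Selection 5: 2003 + 169 = 2172
Selection 6: 2172 + 169 = 2341
Selection 7: 2341 + 169 = 2510 → 2510 − 2426 = 84
Selection 8: 84 + 169 = 253
Selection 9: 253 + 169 = 422
Selection 10: 422 + 169 = 591
Selection 11: 591 + 169 = 760
Selection 12: 760 + 169 = 929
Selection 13: 929 + 169 = 1098
Selection 14: 1098 + 169 = 1267
Selection 15: 1267 + 169 = 1436
Selection 16: 1436 + 169 = 1605
Selection 17: 1605 + 169 = 1774
Selection 18: 1774 + 169 = 1943

1496, 1665, 1834, 2003, 2172, 2341, 84, 253, 422, 591, 760, 929, 1098, 1267, 1436, 1605, 1774, 1943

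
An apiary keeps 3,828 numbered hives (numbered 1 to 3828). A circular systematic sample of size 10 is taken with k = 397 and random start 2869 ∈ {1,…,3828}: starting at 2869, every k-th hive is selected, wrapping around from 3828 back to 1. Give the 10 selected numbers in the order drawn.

Selection 1: 2869
Selection 2: 2869 + 397 = 3266
Selection 3: 3266 + 397 = 3663
Selection 4: 3663 + 397 = 4060 → 4060 − 3828 = 232
Selection 5: 232 + 397 = 629
Selection 6: 629 + 397 = 1026
Selection 7: 1026 + 397 = 1423
Selection 8: 1423 + 397 = 1820
Selection 9: 1820 + 397 = 2217
Selection 10: 2217 + 397 = 2614

2869, 3266, 3663, 232, 629, 1026, 1423, 1820, 2217, 2614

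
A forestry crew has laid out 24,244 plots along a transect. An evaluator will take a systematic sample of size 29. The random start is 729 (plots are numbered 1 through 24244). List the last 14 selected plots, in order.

13269, 14105, 14941, 15777, 16613, 17449, 18285, 19121, 19957, 20793, 21629, 22465, 23301, 24137

k = N/n = 24244/29 = 836
16th selection = 729 + 15×836 = 13269
17th: 13269 + 836 = 14105
18th: 14105 + 836 = 14941
19th: 14941 + 836 = 15777
20th: 15777 + 836 = 16613
21st: 16613 + 836 = 17449
22nd: 17449 + 836 = 18285
23rd: 18285 + 836 = 19121
24th: 19121 + 836 = 19957
25th: 19957 + 836 = 20793
26th: 20793 + 836 = 21629
27th: 21629 + 836 = 22465
28th: 22465 + 836 = 23301
29th: 23301 + 836 = 24137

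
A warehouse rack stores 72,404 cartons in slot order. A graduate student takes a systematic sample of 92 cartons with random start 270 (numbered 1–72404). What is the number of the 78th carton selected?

60869

k = 72404/92 = 787
78th selection = r + (78−1)·k = 270 + 77×787 = 270 + 60599 = 60869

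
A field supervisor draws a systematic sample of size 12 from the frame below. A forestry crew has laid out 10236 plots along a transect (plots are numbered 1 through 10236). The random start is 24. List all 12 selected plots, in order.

24, 877, 1730, 2583, 3436, 4289, 5142, 5995, 6848, 7701, 8554, 9407

k = N/n = 10236/12 = 853
plot 1: 24
plot 2: 24 + 853 = 877
plot 3: 877 + 853 = 1730
plot 4: 1730 + 853 = 2583
plot 5: 2583 + 853 = 3436
plot 6: 3436 + 853 = 4289
plot 7: 4289 + 853 = 5142
plot 8: 5142 + 853 = 5995
plot 9: 5995 + 853 = 6848
plot 10: 6848 + 853 = 7701
plot 11: 7701 + 853 = 8554
plot 12: 8554 + 853 = 9407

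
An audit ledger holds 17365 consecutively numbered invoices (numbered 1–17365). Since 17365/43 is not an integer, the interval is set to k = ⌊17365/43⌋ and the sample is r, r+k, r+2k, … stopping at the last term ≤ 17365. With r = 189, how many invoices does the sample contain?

43

k = ⌊17365/43⌋ = 403
Achieved size = ⌊(17365 − 189)/403⌋ + 1 = ⌊17176/403⌋ + 1 = 42 + 1 = 43
(last selection: 189 + 42×403 = 17115 ≤ 17365; next would be 17518 > 17365)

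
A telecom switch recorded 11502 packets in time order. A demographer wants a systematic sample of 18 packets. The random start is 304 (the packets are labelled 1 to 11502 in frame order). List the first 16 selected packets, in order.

k = N/n = 11502/18 = 639
packet 1: 304
packet 2: 304 + 639 = 943
packet 3: 943 + 639 = 1582
packet 4: 1582 + 639 = 2221
packet 5: 2221 + 639 = 2860
packet 6: 2860 + 639 = 3499
packet 7: 3499 + 639 = 4138
packet 8: 4138 + 639 = 4777
packet 9: 4777 + 639 = 5416
packet 10: 5416 + 639 = 6055
packet 11: 6055 + 639 = 6694
packet 12: 6694 + 639 = 7333
packet 13: 7333 + 639 = 7972
packet 14: 7972 + 639 = 8611
packet 15: 8611 + 639 = 9250
packet 16: 9250 + 639 = 9889

304, 943, 1582, 2221, 2860, 3499, 4138, 4777, 5416, 6055, 6694, 7333, 7972, 8611, 9250, 9889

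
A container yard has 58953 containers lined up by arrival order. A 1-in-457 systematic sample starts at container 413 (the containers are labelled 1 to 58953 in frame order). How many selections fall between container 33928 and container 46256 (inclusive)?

k = 457
First selection ≥ 33928: 413 + ⌈(33928−413)/457⌉·457 = 413 + 74×457 = 34231
Last selection ≤ 46256: 413 + ⌊(46256−413)/457⌋·457 = 413 + 100×457 = 46113
Count = 100 − 74 + 1 = 27

27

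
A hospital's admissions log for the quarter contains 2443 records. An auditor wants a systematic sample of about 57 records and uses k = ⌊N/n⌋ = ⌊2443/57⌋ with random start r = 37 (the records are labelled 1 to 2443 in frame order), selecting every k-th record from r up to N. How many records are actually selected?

k = ⌊2443/57⌋ = 42
Achieved size = ⌊(2443 − 37)/42⌋ + 1 = ⌊2406/42⌋ + 1 = 57 + 1 = 58
(last selection: 37 + 57×42 = 2431 ≤ 2443; next would be 2473 > 2443)

58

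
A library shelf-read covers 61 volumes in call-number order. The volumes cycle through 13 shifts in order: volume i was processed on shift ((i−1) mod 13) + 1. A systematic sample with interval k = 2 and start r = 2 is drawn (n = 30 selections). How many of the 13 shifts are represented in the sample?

13

Consecutive selections differ by k = 2, so their shift numbers differ by 2 mod 13 = 2.
gcd(2, 13) = 1, so the sample visits 13/1 = 13 distinct residues mod 13.
Start 2 is shift 2; the shifts hit are 1, 2, 3, 4, 5, 6, 7, 8, 9, 10, 11, 12, 13.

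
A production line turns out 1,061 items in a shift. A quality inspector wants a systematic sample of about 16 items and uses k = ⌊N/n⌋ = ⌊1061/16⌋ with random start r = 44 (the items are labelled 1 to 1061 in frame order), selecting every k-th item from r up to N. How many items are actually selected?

k = ⌊1061/16⌋ = 66
Achieved size = ⌊(1061 − 44)/66⌋ + 1 = ⌊1017/66⌋ + 1 = 15 + 1 = 16
(last selection: 44 + 15×66 = 1034 ≤ 1061; next would be 1100 > 1061)

16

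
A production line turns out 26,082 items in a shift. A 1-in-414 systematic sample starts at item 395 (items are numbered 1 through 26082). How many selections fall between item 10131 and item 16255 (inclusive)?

k = 414
First selection ≥ 10131: 395 + ⌈(10131−395)/414⌉·414 = 395 + 24×414 = 10331
Last selection ≤ 16255: 395 + ⌊(16255−395)/414⌋·414 = 395 + 38×414 = 16127
Count = 38 − 24 + 1 = 15

15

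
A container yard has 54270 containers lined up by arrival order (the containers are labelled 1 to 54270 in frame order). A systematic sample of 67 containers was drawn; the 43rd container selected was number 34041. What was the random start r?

21

k = 54270/67 = 810
r = 34041 − (43−1)×810 = 34041 − 34020 = 21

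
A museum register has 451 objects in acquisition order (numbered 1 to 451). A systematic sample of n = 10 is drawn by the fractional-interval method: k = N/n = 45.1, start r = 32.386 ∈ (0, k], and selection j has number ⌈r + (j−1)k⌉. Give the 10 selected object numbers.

33, 78, 123, 168, 213, 258, 303, 349, 394, 439

j=1: r + 0k = 32.386 → ⌈·⌉ = 33
j=2: r + 1k = 77.486 → ⌈·⌉ = 78
j=3: r + 2k = 122.586 → ⌈·⌉ = 123
j=4: r + 3k = 167.686 → ⌈·⌉ = 168
j=5: r + 4k = 212.786 → ⌈·⌉ = 213
j=6: r + 5k = 257.886 → ⌈·⌉ = 258
j=7: r + 6k = 302.986 → ⌈·⌉ = 303
j=8: r + 7k = 348.086 → ⌈·⌉ = 349
j=9: r + 8k = 393.186 → ⌈·⌉ = 394
j=10: r + 9k = 438.286 → ⌈·⌉ = 439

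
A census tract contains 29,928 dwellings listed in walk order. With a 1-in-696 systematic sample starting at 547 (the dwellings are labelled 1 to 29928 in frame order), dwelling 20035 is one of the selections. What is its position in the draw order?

k = 696
position = (20035 − 547)/696 + 1 = 19488/696 + 1 = 28 + 1 = 29

29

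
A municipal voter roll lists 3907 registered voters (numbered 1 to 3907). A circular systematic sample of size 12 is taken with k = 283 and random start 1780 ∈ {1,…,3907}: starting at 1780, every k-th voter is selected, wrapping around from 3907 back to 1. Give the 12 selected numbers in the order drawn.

1780, 2063, 2346, 2629, 2912, 3195, 3478, 3761, 137, 420, 703, 986

Selection 1: 1780
Selection 2: 1780 + 283 = 2063
Selection 3: 2063 + 283 = 2346
Selection 4: 2346 + 283 = 2629
Selection 5: 2629 + 283 = 2912
Selection 6: 2912 + 283 = 3195
Selection 7: 3195 + 283 = 3478
Selection 8: 3478 + 283 = 3761
Selection 9: 3761 + 283 = 4044 → 4044 − 3907 = 137
Selection 10: 137 + 283 = 420
Selection 11: 420 + 283 = 703
Selection 12: 703 + 283 = 986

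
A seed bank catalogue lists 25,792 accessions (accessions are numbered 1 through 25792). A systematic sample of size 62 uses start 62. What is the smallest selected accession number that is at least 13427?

k = 25792/62 = 416
Steps past start: ⌈(13427 − 62)/416⌉ = ⌈13365/416⌉ = 33
Selected accession: 62 + 33×416 = 13790

13790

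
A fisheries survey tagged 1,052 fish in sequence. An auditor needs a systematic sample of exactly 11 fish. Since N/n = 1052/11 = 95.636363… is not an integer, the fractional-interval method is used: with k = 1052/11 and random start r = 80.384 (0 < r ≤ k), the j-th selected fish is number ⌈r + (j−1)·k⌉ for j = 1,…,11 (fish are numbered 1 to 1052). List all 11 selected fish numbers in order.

81, 177, 272, 368, 463, 559, 655, 750, 846, 942, 1037

j=1: r + 0k = 80.384 → ⌈·⌉ = 81
j=2: r + 1k = 176.020363… → ⌈·⌉ = 177
j=3: r + 2k = 271.656727… → ⌈·⌉ = 272
j=4: r + 3k = 367.293090… → ⌈·⌉ = 368
j=5: r + 4k = 462.929454… → ⌈·⌉ = 463
j=6: r + 5k = 558.565818… → ⌈·⌉ = 559
j=7: r + 6k = 654.202181… → ⌈·⌉ = 655
j=8: r + 7k = 749.838545… → ⌈·⌉ = 750
j=9: r + 8k = 845.474909… → ⌈·⌉ = 846
j=10: r + 9k = 941.111272… → ⌈·⌉ = 942
j=11: r + 10k = 1036.747636… → ⌈·⌉ = 1037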